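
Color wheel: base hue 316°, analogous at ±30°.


Base hue: 316°
Left analog: (316 - 30) mod 360 = 286°
Right analog: (316 + 30) mod 360 = 346°
Analogous hues = 286° and 346°


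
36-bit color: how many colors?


Colors = 2^bits = 2^36
= 68,719,476,736 colors


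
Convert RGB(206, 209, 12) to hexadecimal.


R = 206 → CE (hex)
G = 209 → D1 (hex)
B = 12 → 0C (hex)
Hex = #CED10C


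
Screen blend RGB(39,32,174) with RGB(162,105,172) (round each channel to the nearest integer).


Screen: C = 255 - (255-A)×(255-B)/255, rounded to nearest integer
R: 255 - (255-39)×(255-162)/255 = 255 - 20088/255 ≈ 255 - 78.776 = 176.224 → 176
G: 255 - (255-32)×(255-105)/255 = 255 - 33450/255 ≈ 255 - 131.176 = 123.824 → 124
B: 255 - (255-174)×(255-172)/255 = 255 - 6723/255 ≈ 255 - 26.365 = 228.635 → 229
= RGB(176, 124, 229)


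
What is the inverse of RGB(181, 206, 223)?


Invert: (255-R, 255-G, 255-B)
R: 255-181 = 74
G: 255-206 = 49
B: 255-223 = 32
= RGB(74, 49, 32)


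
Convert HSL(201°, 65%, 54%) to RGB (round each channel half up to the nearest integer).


H=201°, S=0.65, L=0.54
C = (1-|2L-1|)×S = (1-|0.08|)×0.65 = 0.598
H' = H/60 = 201/60 ≈ 3.3500; X = C×(1-|H' mod 2 - 1|) = 0.3887
m = L - C/2 = 0.54 - 0.299 = 0.241
Sector ⌊H'⌋ = 3 → (R',G',B') = (0.0, 0.3887, 0.598)
RGB = ((R'+m)×255, (G'+m)×255, (B'+m)×255) = (61.455, 160.5735, 213.945)
Round half up → RGB(61, 161, 214)


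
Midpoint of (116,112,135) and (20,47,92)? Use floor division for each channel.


Midpoint: each channel = ⌊(C₁+C₂)/2⌋
R: ⌊(116+20)/2⌋ = 68
G: ⌊(112+47)/2⌋ = 79
B: ⌊(135+92)/2⌋ = 113
= RGB(68, 79, 113)


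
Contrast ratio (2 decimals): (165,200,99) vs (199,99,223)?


Linearize each sRGB channel c=v/255: c/12.92 if c ≤ 0.04045 else ((c+0.055)/1.055)^2.4
L = 0.2126×R_lin + 0.7152×G_lin + 0.0722×B_lin
Color 1 (165,200,99):
  R=165: 165/255≈0.6471 > 0.04045 → ((0.6471+0.055)/1.055)^2.4 ≈ 0.37626
  G=200: 200/255≈0.7843 > 0.04045 → ((0.7843+0.055)/1.055)^2.4 ≈ 0.57758
  B=99: 99/255≈0.3882 > 0.04045 → ((0.3882+0.055)/1.055)^2.4 ≈ 0.12477
  L1 = 0.2126×0.37626 + 0.7152×0.57758 + 0.0722×0.12477 ≈ 0.50209
Color 2 (199,99,223):
  R=199: 199/255≈0.7804 > 0.04045 → ((0.7804+0.055)/1.055)^2.4 ≈ 0.57112
  G=99: 99/255≈0.3882 > 0.04045 → ((0.3882+0.055)/1.055)^2.4 ≈ 0.12477
  B=223: 223/255≈0.8745 > 0.04045 → ((0.8745+0.055)/1.055)^2.4 ≈ 0.73791
  L2 = 0.2126×0.57112 + 0.7152×0.12477 + 0.0722×0.73791 ≈ 0.26394
Lighter = 0.50209, Darker = 0.26394
Ratio = (L_lighter + 0.05) / (L_darker + 0.05)
Ratio = (0.50209 + 0.05) / (0.26394 + 0.05) = 0.55209 / 0.31394 ≈ 1.7586
Ratio ≈ 1.76:1


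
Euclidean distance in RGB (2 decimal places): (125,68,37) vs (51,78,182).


d = √[(R₁-R₂)² + (G₁-G₂)² + (B₁-B₂)²]
d = √[(125-51)² + (68-78)² + (37-182)²]
d = √[5476 + 100 + 21025]
d = √26601
d ≈ 163.10


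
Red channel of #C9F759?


Color: #C9F759
R = C9 = 201
G = F7 = 247
B = 59 = 89
Red = 201


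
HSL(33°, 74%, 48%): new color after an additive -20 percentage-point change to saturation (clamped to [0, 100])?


Original S = 74%
Adjustment = -20 percentage points
New S = 74 + (-20) = 54
Clamp to [0, 100] → 54
= HSL(33°, 54%, 48%)


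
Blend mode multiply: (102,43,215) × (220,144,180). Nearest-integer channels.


Multiply: C = A×B/255, rounded to nearest integer
R: 102×220/255 = 22440/255 ≈ 88.000 → 88
G: 43×144/255 = 6192/255 ≈ 24.282 → 24
B: 215×180/255 = 38700/255 ≈ 151.765 → 152
= RGB(88, 24, 152)


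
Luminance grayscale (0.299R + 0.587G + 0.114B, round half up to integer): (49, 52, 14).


Gray = 0.299×R + 0.587×G + 0.114×B
Gray = 0.299×49 + 0.587×52 + 0.114×14
Gray = 14.651 + 30.524 + 1.596
Gray = 46.771 → round half up → 47
Gray = 47


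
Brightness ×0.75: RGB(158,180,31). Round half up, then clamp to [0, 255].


Multiply each channel by 0.75, round half up, clamp to [0, 255]
R: 158×0.75 = 118.5 → round → 119
G: 180×0.75 = 135
B: 31×0.75 = 23.25 → round → 23
= RGB(119, 135, 23)


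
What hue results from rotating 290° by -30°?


New hue = (H + rotation) mod 360
New hue = (290 -30) mod 360
= 260 mod 360
= 260°


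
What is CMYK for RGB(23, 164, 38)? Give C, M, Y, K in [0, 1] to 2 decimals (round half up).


R'=23/255≈0.0902, G'=164/255≈0.6431, B'=38/255≈0.1490
K = 1 - max(R',G',B') = 1 - 164/255 = 91/255 = 0.35686… → 0.36
(1-R'-K)/(1-K) simplifies to (max-R)/max with max = 164:
C = (164-23)/164 = 141/164 = 0.85975… → 0.86
M = (164-164)/164 = 0/164 = 0 → 0.00
Y = (164-38)/164 = 126/164 = 0.76829… → 0.77
= CMYK(0.86, 0.00, 0.77, 0.36)


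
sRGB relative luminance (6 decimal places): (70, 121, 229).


Linearize each channel (sRGB transfer function): c = v/255; c_lin = c/12.92 if c ≤ 0.04045, else ((c+0.055)/1.055)^2.4
  R: 70/255 ≈ 0.274510 > 0.04045 → ((0.274510+0.055)/1.055)^2.4 ≈ 0.061246
  G: 121/255 ≈ 0.474510 > 0.04045 → ((0.474510+0.055)/1.055)^2.4 ≈ 0.191202
  B: 229/255 ≈ 0.898039 > 0.04045 → ((0.898039+0.055)/1.055)^2.4 ≈ 0.783538
R_lin = 0.061246, G_lin = 0.191202, B_lin = 0.783538
L = 0.2126×R + 0.7152×G + 0.0722×B
L = 0.2126×0.061246 + 0.7152×0.191202 + 0.0722×0.783538
L ≈ 0.206340


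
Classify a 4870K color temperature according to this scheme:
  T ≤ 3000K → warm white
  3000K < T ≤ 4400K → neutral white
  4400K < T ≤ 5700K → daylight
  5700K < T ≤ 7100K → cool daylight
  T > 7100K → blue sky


Temperature: 4870K
4400K < 4870K ≤ 5700K → daylight
Classification: daylight


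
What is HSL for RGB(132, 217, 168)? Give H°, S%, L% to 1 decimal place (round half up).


Normalize: R'=132/255≈0.5176, G'=217/255≈0.8510, B'=168/255≈0.6588
Max=217/255, Min=132/255, Δ=Max-Min=85/255
L = (Max+Min)/2 = (217+132)/510 = 349/510 = 0.68431… → L = 68.4%
L > 0.5 → S = Δ/(2-Max-Min) = 85/(510-217-132) = 85/161 = 0.52795… → S = 52.8%
(the 1/255 factors cancel in S and H, so raw channel differences can be used)
Max is G' → H = 60 × ((B-R)/Δ + 2) = 60 × ((168-132)/85 + 2)
  36/85 + 2 = 0.4235… + 2 = 2.4235…
  H = 60 × 2.4235… = 145.411…° → H = 145.4°
= HSL(145.4°, 52.8%, 68.4%)


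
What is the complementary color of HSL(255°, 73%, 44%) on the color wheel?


Complement = opposite side of color wheel = hue + 180°
H' = (255 + 180) mod 360 = 75°
S and L unchanged.
= HSL(75°, 73%, 44%)


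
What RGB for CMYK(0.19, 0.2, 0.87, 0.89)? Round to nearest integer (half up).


R = 255 × (1-C) × (1-K) = 255 × 0.81 × 0.11 = 22.7205 → 23
G = 255 × (1-M) × (1-K) = 255 × 0.80 × 0.11 = 22.44 → 22
B = 255 × (1-Y) × (1-K) = 255 × 0.13 × 0.11 = 3.6465 → 4
= RGB(23, 22, 4)


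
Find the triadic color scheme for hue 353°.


Triadic: equally spaced at 120° intervals
H1 = 353°
H2 = (353 + 120) mod 360 = 113°
H3 = (353 + 240) mod 360 = 233°
Triadic = 353°, 113°, 233°


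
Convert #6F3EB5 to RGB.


6F → 111 (R)
3E → 62 (G)
B5 → 181 (B)
= RGB(111, 62, 181)


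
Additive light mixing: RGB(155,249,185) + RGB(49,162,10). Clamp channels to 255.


Additive: each channel = min(255, C₁+C₂)
R: 155+49 = 204 → 204
G: 249+162 = 411 → 255
B: 185+10 = 195 → 195
= RGB(204, 255, 195)


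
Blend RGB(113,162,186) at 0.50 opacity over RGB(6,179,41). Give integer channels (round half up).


C = α×F + (1-α)×B, with 1-α = 0.50
R: 0.50×113 + 0.50×6 = 56.50 + 3.00 = 59.50 → 60
G: 0.50×162 + 0.50×179 = 81.00 + 89.50 = 170.50 → 171
B: 0.50×186 + 0.50×41 = 93.00 + 20.50 = 113.50 → 114
= RGB(60, 171, 114)


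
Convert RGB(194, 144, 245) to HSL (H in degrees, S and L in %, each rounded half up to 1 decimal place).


Normalize: R'=194/255≈0.7608, G'=144/255≈0.5647, B'=245/255≈0.9608
Max=245/255, Min=144/255, Δ=Max-Min=101/255
L = (Max+Min)/2 = (245+144)/510 = 389/510 = 0.76274… → L = 76.3%
L > 0.5 → S = Δ/(2-Max-Min) = 101/(510-245-144) = 101/121 = 0.83471… → S = 83.5%
(the 1/255 factors cancel in S and H, so raw channel differences can be used)
Max is B' → H = 60 × ((R-G)/Δ + 4) = 60 × ((194-144)/101 + 4)
  50/101 + 4 = 0.4950… + 4 = 4.4950…
  H = 60 × 4.4950… = 269.702…° → H = 269.7°
= HSL(269.7°, 83.5%, 76.3%)


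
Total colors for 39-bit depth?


Colors = 2^bits = 2^39
= 549,755,813,888 colors


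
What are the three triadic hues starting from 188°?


Triadic: equally spaced at 120° intervals
H1 = 188°
H2 = (188 + 120) mod 360 = 308°
H3 = (188 + 240) mod 360 = 68°
Triadic = 188°, 308°, 68°


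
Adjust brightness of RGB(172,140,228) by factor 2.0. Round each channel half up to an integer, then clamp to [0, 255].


Multiply each channel by 2.0, round half up, clamp to [0, 255]
R: 172×2.0 = 344 → clamp → 255
G: 140×2.0 = 280 → clamp → 255
B: 228×2.0 = 456 → clamp → 255
= RGB(255, 255, 255)


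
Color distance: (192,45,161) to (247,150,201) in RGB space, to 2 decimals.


d = √[(R₁-R₂)² + (G₁-G₂)² + (B₁-B₂)²]
d = √[(192-247)² + (45-150)² + (161-201)²]
d = √[3025 + 11025 + 1600]
d = √15650
d ≈ 125.10


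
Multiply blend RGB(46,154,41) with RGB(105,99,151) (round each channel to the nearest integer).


Multiply: C = A×B/255, rounded to nearest integer
R: 46×105/255 = 4830/255 ≈ 18.941 → 19
G: 154×99/255 = 15246/255 ≈ 59.788 → 60
B: 41×151/255 = 6191/255 ≈ 24.278 → 24
= RGB(19, 60, 24)


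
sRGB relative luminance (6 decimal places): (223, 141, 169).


Linearize each channel (sRGB transfer function): c = v/255; c_lin = c/12.92 if c ≤ 0.04045, else ((c+0.055)/1.055)^2.4
  R: 223/255 ≈ 0.874510 > 0.04045 → ((0.874510+0.055)/1.055)^2.4 ≈ 0.737910
  G: 141/255 ≈ 0.552941 > 0.04045 → ((0.552941+0.055)/1.055)^2.4 ≈ 0.266356
  B: 169/255 ≈ 0.662745 > 0.04045 → ((0.662745+0.055)/1.055)^2.4 ≈ 0.396755
R_lin = 0.737910, G_lin = 0.266356, B_lin = 0.396755
L = 0.2126×R + 0.7152×G + 0.0722×B
L = 0.2126×0.737910 + 0.7152×0.266356 + 0.0722×0.396755
L ≈ 0.376023


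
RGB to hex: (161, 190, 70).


R = 161 → A1 (hex)
G = 190 → BE (hex)
B = 70 → 46 (hex)
Hex = #A1BE46


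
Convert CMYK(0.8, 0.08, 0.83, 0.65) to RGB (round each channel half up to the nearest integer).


R = 255 × (1-C) × (1-K) = 255 × 0.20 × 0.35 = 17.85 → 18
G = 255 × (1-M) × (1-K) = 255 × 0.92 × 0.35 = 82.11 → 82
B = 255 × (1-Y) × (1-K) = 255 × 0.17 × 0.35 = 15.1725 → 15
= RGB(18, 82, 15)


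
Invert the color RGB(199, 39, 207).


Invert: (255-R, 255-G, 255-B)
R: 255-199 = 56
G: 255-39 = 216
B: 255-207 = 48
= RGB(56, 216, 48)


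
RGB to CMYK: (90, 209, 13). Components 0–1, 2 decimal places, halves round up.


R'=90/255≈0.3529, G'=209/255≈0.8196, B'=13/255≈0.0510
K = 1 - max(R',G',B') = 1 - 209/255 = 46/255 = 0.18039… → 0.18
(1-R'-K)/(1-K) simplifies to (max-R)/max with max = 209:
C = (209-90)/209 = 119/209 = 0.56937… → 0.57
M = (209-209)/209 = 0/209 = 0 → 0.00
Y = (209-13)/209 = 196/209 = 0.93779… → 0.94
= CMYK(0.57, 0.00, 0.94, 0.18)


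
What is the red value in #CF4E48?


Color: #CF4E48
R = CF = 207
G = 4E = 78
B = 48 = 72
Red = 207


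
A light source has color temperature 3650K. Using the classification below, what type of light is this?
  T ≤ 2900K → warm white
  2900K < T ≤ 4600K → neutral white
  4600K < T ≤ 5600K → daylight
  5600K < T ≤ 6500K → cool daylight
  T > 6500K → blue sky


Temperature: 3650K
2900K < 3650K ≤ 4600K → neutral white
Classification: neutral white


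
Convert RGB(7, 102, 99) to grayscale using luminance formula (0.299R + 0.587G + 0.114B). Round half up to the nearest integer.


Gray = 0.299×R + 0.587×G + 0.114×B
Gray = 0.299×7 + 0.587×102 + 0.114×99
Gray = 2.093 + 59.874 + 11.286
Gray = 73.253 → round half up → 73
Gray = 73


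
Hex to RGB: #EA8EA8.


EA → 234 (R)
8E → 142 (G)
A8 → 168 (B)
= RGB(234, 142, 168)


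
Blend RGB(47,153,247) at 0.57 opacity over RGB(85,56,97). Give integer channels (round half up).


C = α×F + (1-α)×B, with 1-α = 0.43
R: 0.57×47 + 0.43×85 = 26.79 + 36.55 = 63.34 → 63
G: 0.57×153 + 0.43×56 = 87.21 + 24.08 = 111.29 → 111
B: 0.57×247 + 0.43×97 = 140.79 + 41.71 = 182.50 → 183
= RGB(63, 111, 183)


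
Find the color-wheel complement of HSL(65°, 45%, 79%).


Complement = opposite side of color wheel = hue + 180°
H' = (65 + 180) mod 360 = 245°
S and L unchanged.
= HSL(245°, 45%, 79%)


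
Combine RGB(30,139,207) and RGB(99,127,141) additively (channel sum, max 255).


Additive: each channel = min(255, C₁+C₂)
R: 30+99 = 129 → 129
G: 139+127 = 266 → 255
B: 207+141 = 348 → 255
= RGB(129, 255, 255)


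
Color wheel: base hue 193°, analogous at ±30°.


Base hue: 193°
Left analog: (193 - 30) mod 360 = 163°
Right analog: (193 + 30) mod 360 = 223°
Analogous hues = 163° and 223°


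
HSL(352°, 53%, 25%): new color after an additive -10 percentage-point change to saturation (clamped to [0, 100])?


Original S = 53%
Adjustment = -10 percentage points
New S = 53 + (-10) = 43
Clamp to [0, 100] → 43
= HSL(352°, 43%, 25%)


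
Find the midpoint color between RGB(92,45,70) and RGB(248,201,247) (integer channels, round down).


Midpoint: each channel = ⌊(C₁+C₂)/2⌋
R: ⌊(92+248)/2⌋ = 170
G: ⌊(45+201)/2⌋ = 123
B: ⌊(70+247)/2⌋ = 158
= RGB(170, 123, 158)


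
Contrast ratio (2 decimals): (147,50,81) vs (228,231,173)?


Linearize each sRGB channel c=v/255: c/12.92 if c ≤ 0.04045 else ((c+0.055)/1.055)^2.4
L = 0.2126×R_lin + 0.7152×G_lin + 0.0722×B_lin
Color 1 (147,50,81):
  R=147: 147/255≈0.5765 > 0.04045 → ((0.5765+0.055)/1.055)^2.4 ≈ 0.29177
  G=50: 50/255≈0.1961 > 0.04045 → ((0.1961+0.055)/1.055)^2.4 ≈ 0.03190
  B=81: 81/255≈0.3176 > 0.04045 → ((0.3176+0.055)/1.055)^2.4 ≈ 0.08228
  L1 = 0.2126×0.29177 + 0.7152×0.03190 + 0.0722×0.08228 ≈ 0.09078
Color 2 (228,231,173):
  R=228: 228/255≈0.8941 > 0.04045 → ((0.8941+0.055)/1.055)^2.4 ≈ 0.77582
  G=231: 231/255≈0.9059 > 0.04045 → ((0.9059+0.055)/1.055)^2.4 ≈ 0.79910
  B=173: 173/255≈0.6784 > 0.04045 → ((0.6784+0.055)/1.055)^2.4 ≈ 0.41789
  L2 = 0.2126×0.77582 + 0.7152×0.79910 + 0.0722×0.41789 ≈ 0.76663
Lighter = 0.76663, Darker = 0.09078
Ratio = (L_lighter + 0.05) / (L_darker + 0.05)
Ratio = (0.76663 + 0.05) / (0.09078 + 0.05) = 0.81663 / 0.14078 ≈ 5.8006
Ratio ≈ 5.80:1


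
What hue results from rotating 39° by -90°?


New hue = (H + rotation) mod 360
New hue = (39 -90) mod 360
= -51 mod 360
= 309°


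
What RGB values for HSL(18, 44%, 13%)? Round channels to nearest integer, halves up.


H=18°, S=0.44, L=0.13
C = (1-|2L-1|)×S = (1-|-0.74|)×0.44 = 0.1144
H' = H/60 = 18/60 ≈ 0.3000; X = C×(1-|H' mod 2 - 1|) = 0.03432
m = L - C/2 = 0.13 - 0.0572 = 0.0728
Sector ⌊H'⌋ = 0 → (R',G',B') = (0.1144, 0.03432, 0.0)
RGB = ((R'+m)×255, (G'+m)×255, (B'+m)×255) = (47.736, 27.3156, 18.564)
Round half up → RGB(48, 27, 19)


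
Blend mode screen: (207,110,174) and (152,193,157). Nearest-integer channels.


Screen: C = 255 - (255-A)×(255-B)/255, rounded to nearest integer
R: 255 - (255-207)×(255-152)/255 = 255 - 4944/255 ≈ 255 - 19.388 = 235.612 → 236
G: 255 - (255-110)×(255-193)/255 = 255 - 8990/255 ≈ 255 - 35.255 = 219.745 → 220
B: 255 - (255-174)×(255-157)/255 = 255 - 7938/255 ≈ 255 - 31.129 = 223.871 → 224
= RGB(236, 220, 224)


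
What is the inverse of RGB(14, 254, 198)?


Invert: (255-R, 255-G, 255-B)
R: 255-14 = 241
G: 255-254 = 1
B: 255-198 = 57
= RGB(241, 1, 57)


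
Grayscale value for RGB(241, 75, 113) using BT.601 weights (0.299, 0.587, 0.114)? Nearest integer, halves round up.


Gray = 0.299×R + 0.587×G + 0.114×B
Gray = 0.299×241 + 0.587×75 + 0.114×113
Gray = 72.059 + 44.025 + 12.882
Gray = 128.966 → round half up → 129
Gray = 129


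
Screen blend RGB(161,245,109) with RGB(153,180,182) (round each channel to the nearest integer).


Screen: C = 255 - (255-A)×(255-B)/255, rounded to nearest integer
R: 255 - (255-161)×(255-153)/255 = 255 - 9588/255 ≈ 255 - 37.600 = 217.400 → 217
G: 255 - (255-245)×(255-180)/255 = 255 - 750/255 ≈ 255 - 2.941 = 252.059 → 252
B: 255 - (255-109)×(255-182)/255 = 255 - 10658/255 ≈ 255 - 41.796 = 213.204 → 213
= RGB(217, 252, 213)


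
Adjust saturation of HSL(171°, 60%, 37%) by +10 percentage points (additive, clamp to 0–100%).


Original S = 60%
Adjustment = +10 percentage points
New S = 60 + (10) = 70
Clamp to [0, 100] → 70
= HSL(171°, 70%, 37%)


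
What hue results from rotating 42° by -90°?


New hue = (H + rotation) mod 360
New hue = (42 -90) mod 360
= -48 mod 360
= 312°


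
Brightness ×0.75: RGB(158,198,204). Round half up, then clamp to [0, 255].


Multiply each channel by 0.75, round half up, clamp to [0, 255]
R: 158×0.75 = 118.5 → round → 119
G: 198×0.75 = 148.5 → round → 149
B: 204×0.75 = 153
= RGB(119, 149, 153)


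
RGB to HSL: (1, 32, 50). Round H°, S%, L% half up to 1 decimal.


Normalize: R'=1/255≈0.0039, G'=32/255≈0.1255, B'=50/255≈0.1961
Max=50/255, Min=1/255, Δ=Max-Min=49/255
L = (Max+Min)/2 = (50+1)/510 = 51/510 = 0.1 → L = 10.0%
L ≤ 0.5 → S = Δ/(Max+Min) = 49/(50+1) = 49/51 = 0.96078… → S = 96.1%
(the 1/255 factors cancel in S and H, so raw channel differences can be used)
Max is B' → H = 60 × ((R-G)/Δ + 4) = 60 × ((1-32)/49 + 4)
  -31/49 + 4 = -0.6326… + 4 = 3.3673…
  H = 60 × 3.3673… = 202.040…° → H = 202.0°
= HSL(202.0°, 96.1%, 10.0%)


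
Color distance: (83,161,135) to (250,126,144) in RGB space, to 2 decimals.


d = √[(R₁-R₂)² + (G₁-G₂)² + (B₁-B₂)²]
d = √[(83-250)² + (161-126)² + (135-144)²]
d = √[27889 + 1225 + 81]
d = √29195
d ≈ 170.87


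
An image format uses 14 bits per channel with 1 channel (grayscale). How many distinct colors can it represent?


Total bits = 14 bits/channel × 1 channels = 14 bits
Distinct colors = 2^14
= 16,384 colors


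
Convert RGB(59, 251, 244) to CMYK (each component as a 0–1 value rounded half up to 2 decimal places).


R'=59/255≈0.2314, G'=251/255≈0.9843, B'=244/255≈0.9569
K = 1 - max(R',G',B') = 1 - 251/255 = 4/255 = 0.01568… → 0.02
(1-R'-K)/(1-K) simplifies to (max-R)/max with max = 251:
C = (251-59)/251 = 192/251 = 0.76494… → 0.76
M = (251-251)/251 = 0/251 = 0 → 0.00
Y = (251-244)/251 = 7/251 = 0.02788… → 0.03
= CMYK(0.76, 0.00, 0.03, 0.02)


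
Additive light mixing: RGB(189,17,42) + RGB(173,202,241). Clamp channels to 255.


Additive: each channel = min(255, C₁+C₂)
R: 189+173 = 362 → 255
G: 17+202 = 219 → 219
B: 42+241 = 283 → 255
= RGB(255, 219, 255)


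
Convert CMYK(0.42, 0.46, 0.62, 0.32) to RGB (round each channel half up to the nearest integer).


R = 255 × (1-C) × (1-K) = 255 × 0.58 × 0.68 = 100.572 → 101
G = 255 × (1-M) × (1-K) = 255 × 0.54 × 0.68 = 93.636 → 94
B = 255 × (1-Y) × (1-K) = 255 × 0.38 × 0.68 = 65.892 → 66
= RGB(101, 94, 66)


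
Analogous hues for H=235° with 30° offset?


Base hue: 235°
Left analog: (235 - 30) mod 360 = 205°
Right analog: (235 + 30) mod 360 = 265°
Analogous hues = 205° and 265°


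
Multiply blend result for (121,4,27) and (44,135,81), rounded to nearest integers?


Multiply: C = A×B/255, rounded to nearest integer
R: 121×44/255 = 5324/255 ≈ 20.878 → 21
G: 4×135/255 = 540/255 ≈ 2.118 → 2
B: 27×81/255 = 2187/255 ≈ 8.576 → 9
= RGB(21, 2, 9)


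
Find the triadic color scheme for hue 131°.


Triadic: equally spaced at 120° intervals
H1 = 131°
H2 = (131 + 120) mod 360 = 251°
H3 = (131 + 240) mod 360 = 11°
Triadic = 131°, 251°, 11°


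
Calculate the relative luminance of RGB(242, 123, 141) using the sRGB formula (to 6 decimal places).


Linearize each channel (sRGB transfer function): c = v/255; c_lin = c/12.92 if c ≤ 0.04045, else ((c+0.055)/1.055)^2.4
  R: 242/255 ≈ 0.949020 > 0.04045 → ((0.949020+0.055)/1.055)^2.4 ≈ 0.887923
  G: 123/255 ≈ 0.482353 > 0.04045 → ((0.482353+0.055)/1.055)^2.4 ≈ 0.198069
  B: 141/255 ≈ 0.552941 > 0.04045 → ((0.552941+0.055)/1.055)^2.4 ≈ 0.266356
R_lin = 0.887923, G_lin = 0.198069, B_lin = 0.266356
L = 0.2126×R + 0.7152×G + 0.0722×B
L = 0.2126×0.887923 + 0.7152×0.198069 + 0.0722×0.266356
L ≈ 0.349663


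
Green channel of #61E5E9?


Color: #61E5E9
R = 61 = 97
G = E5 = 229
B = E9 = 233
Green = 229


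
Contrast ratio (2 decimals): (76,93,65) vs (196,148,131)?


Linearize each sRGB channel c=v/255: c/12.92 if c ≤ 0.04045 else ((c+0.055)/1.055)^2.4
L = 0.2126×R_lin + 0.7152×G_lin + 0.0722×B_lin
Color 1 (76,93,65):
  R=76: 76/255≈0.2980 > 0.04045 → ((0.2980+0.055)/1.055)^2.4 ≈ 0.07227
  G=93: 93/255≈0.3647 > 0.04045 → ((0.3647+0.055)/1.055)^2.4 ≈ 0.10946
  B=65: 65/255≈0.2549 > 0.04045 → ((0.2549+0.055)/1.055)^2.4 ≈ 0.05286
  L1 = 0.2126×0.07227 + 0.7152×0.10946 + 0.0722×0.05286 ≈ 0.09747
Color 2 (196,148,131):
  R=196: 196/255≈0.7686 > 0.04045 → ((0.7686+0.055)/1.055)^2.4 ≈ 0.55201
  G=148: 148/255≈0.5804 > 0.04045 → ((0.5804+0.055)/1.055)^2.4 ≈ 0.29614
  B=131: 131/255≈0.5137 > 0.04045 → ((0.5137+0.055)/1.055)^2.4 ≈ 0.22697
  L2 = 0.2126×0.55201 + 0.7152×0.29614 + 0.0722×0.22697 ≈ 0.34554
Lighter = 0.34554, Darker = 0.09747
Ratio = (L_lighter + 0.05) / (L_darker + 0.05)
Ratio = (0.34554 + 0.05) / (0.09747 + 0.05) = 0.39554 / 0.14747 ≈ 2.6822
Ratio ≈ 2.68:1


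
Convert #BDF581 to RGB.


BD → 189 (R)
F5 → 245 (G)
81 → 129 (B)
= RGB(189, 245, 129)


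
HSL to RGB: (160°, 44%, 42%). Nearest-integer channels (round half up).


H=160°, S=0.44, L=0.42
C = (1-|2L-1|)×S = (1-|-0.16|)×0.44 = 0.3696
H' = H/60 = 160/60 ≈ 2.6667; X = C×(1-|H' mod 2 - 1|) = 0.2464
m = L - C/2 = 0.42 - 0.1848 = 0.2352
Sector ⌊H'⌋ = 2 → (R',G',B') = (0.0, 0.3696, 0.2464)
RGB = ((R'+m)×255, (G'+m)×255, (B'+m)×255) = (59.976, 154.224, 122.808)
Round half up → RGB(60, 154, 123)


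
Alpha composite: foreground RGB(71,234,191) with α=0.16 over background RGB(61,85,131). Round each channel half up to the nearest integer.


C = α×F + (1-α)×B, with 1-α = 0.84
R: 0.16×71 + 0.84×61 = 11.36 + 51.24 = 62.60 → 63
G: 0.16×234 + 0.84×85 = 37.44 + 71.40 = 108.84 → 109
B: 0.16×191 + 0.84×131 = 30.56 + 110.04 = 140.60 → 141
= RGB(63, 109, 141)


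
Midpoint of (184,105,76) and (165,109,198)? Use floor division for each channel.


Midpoint: each channel = ⌊(C₁+C₂)/2⌋
R: ⌊(184+165)/2⌋ = 174
G: ⌊(105+109)/2⌋ = 107
B: ⌊(76+198)/2⌋ = 137
= RGB(174, 107, 137)


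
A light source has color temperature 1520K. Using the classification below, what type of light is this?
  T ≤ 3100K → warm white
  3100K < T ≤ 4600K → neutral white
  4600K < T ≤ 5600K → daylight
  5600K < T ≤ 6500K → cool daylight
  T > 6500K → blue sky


Temperature: 1520K
1520K ≤ 3100K → warm white
Classification: warm white


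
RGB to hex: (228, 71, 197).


R = 228 → E4 (hex)
G = 71 → 47 (hex)
B = 197 → C5 (hex)
Hex = #E447C5


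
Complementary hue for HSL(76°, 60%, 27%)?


Complement = opposite side of color wheel = hue + 180°
H' = (76 + 180) mod 360 = 256°
S and L unchanged.
= HSL(256°, 60%, 27%)


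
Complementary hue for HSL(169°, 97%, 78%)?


Complement = opposite side of color wheel = hue + 180°
H' = (169 + 180) mod 360 = 349°
S and L unchanged.
= HSL(349°, 97%, 78%)


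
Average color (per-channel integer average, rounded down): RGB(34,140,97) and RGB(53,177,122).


Midpoint: each channel = ⌊(C₁+C₂)/2⌋
R: ⌊(34+53)/2⌋ = 43
G: ⌊(140+177)/2⌋ = 158
B: ⌊(97+122)/2⌋ = 109
= RGB(43, 158, 109)


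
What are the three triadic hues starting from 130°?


Triadic: equally spaced at 120° intervals
H1 = 130°
H2 = (130 + 120) mod 360 = 250°
H3 = (130 + 240) mod 360 = 10°
Triadic = 130°, 250°, 10°


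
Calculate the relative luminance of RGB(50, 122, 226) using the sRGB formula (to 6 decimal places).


Linearize each channel (sRGB transfer function): c = v/255; c_lin = c/12.92 if c ≤ 0.04045, else ((c+0.055)/1.055)^2.4
  R: 50/255 ≈ 0.196078 > 0.04045 → ((0.196078+0.055)/1.055)^2.4 ≈ 0.031896
  G: 122/255 ≈ 0.478431 > 0.04045 → ((0.478431+0.055)/1.055)^2.4 ≈ 0.194618
  B: 226/255 ≈ 0.886275 > 0.04045 → ((0.886275+0.055)/1.055)^2.4 ≈ 0.760525
R_lin = 0.031896, G_lin = 0.194618, B_lin = 0.760525
L = 0.2126×R + 0.7152×G + 0.0722×B
L = 0.2126×0.031896 + 0.7152×0.194618 + 0.0722×0.760525
L ≈ 0.200882


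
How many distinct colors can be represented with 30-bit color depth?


Colors = 2^bits = 2^30
= 1,073,741,824 colors


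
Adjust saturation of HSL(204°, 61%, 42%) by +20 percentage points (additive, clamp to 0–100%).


Original S = 61%
Adjustment = +20 percentage points
New S = 61 + (20) = 81
Clamp to [0, 100] → 81
= HSL(204°, 81%, 42%)


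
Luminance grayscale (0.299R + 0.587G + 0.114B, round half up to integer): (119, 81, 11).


Gray = 0.299×R + 0.587×G + 0.114×B
Gray = 0.299×119 + 0.587×81 + 0.114×11
Gray = 35.581 + 47.547 + 1.254
Gray = 84.382 → round half up → 84
Gray = 84


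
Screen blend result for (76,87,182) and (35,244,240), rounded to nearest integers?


Screen: C = 255 - (255-A)×(255-B)/255, rounded to nearest integer
R: 255 - (255-76)×(255-35)/255 = 255 - 39380/255 ≈ 255 - 154.431 = 100.569 → 101
G: 255 - (255-87)×(255-244)/255 = 255 - 1848/255 ≈ 255 - 7.247 = 247.753 → 248
B: 255 - (255-182)×(255-240)/255 = 255 - 1095/255 ≈ 255 - 4.294 = 250.706 → 251
= RGB(101, 248, 251)


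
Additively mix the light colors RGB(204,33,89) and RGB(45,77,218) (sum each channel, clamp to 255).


Additive: each channel = min(255, C₁+C₂)
R: 204+45 = 249 → 249
G: 33+77 = 110 → 110
B: 89+218 = 307 → 255
= RGB(249, 110, 255)


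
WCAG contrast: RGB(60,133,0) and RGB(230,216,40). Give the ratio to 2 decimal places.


Linearize each sRGB channel c=v/255: c/12.92 if c ≤ 0.04045 else ((c+0.055)/1.055)^2.4
L = 0.2126×R_lin + 0.7152×G_lin + 0.0722×B_lin
Color 1 (60,133,0):
  R=60: 60/255≈0.2353 > 0.04045 → ((0.2353+0.055)/1.055)^2.4 ≈ 0.04519
  G=133: 133/255≈0.5216 > 0.04045 → ((0.5216+0.055)/1.055)^2.4 ≈ 0.23455
  B=0: 0/255≈0.0000 ≤ 0.04045 → 0.0000/12.92 ≈ 0.00000
  L1 = 0.2126×0.04519 + 0.7152×0.23455 + 0.0722×0.00000 ≈ 0.17736
Color 2 (230,216,40):
  R=230: 230/255≈0.9020 > 0.04045 → ((0.9020+0.055)/1.055)^2.4 ≈ 0.79130
  G=216: 216/255≈0.8471 > 0.04045 → ((0.8471+0.055)/1.055)^2.4 ≈ 0.68669
  B=40: 40/255≈0.1569 > 0.04045 → ((0.1569+0.055)/1.055)^2.4 ≈ 0.02122
  L2 = 0.2126×0.79130 + 0.7152×0.68669 + 0.0722×0.02122 ≈ 0.66088
Lighter = 0.66088, Darker = 0.17736
Ratio = (L_lighter + 0.05) / (L_darker + 0.05)
Ratio = (0.66088 + 0.05) / (0.17736 + 0.05) = 0.71088 / 0.22736 ≈ 3.1267
Ratio ≈ 3.13:1


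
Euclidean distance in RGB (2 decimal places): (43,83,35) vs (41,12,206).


d = √[(R₁-R₂)² + (G₁-G₂)² + (B₁-B₂)²]
d = √[(43-41)² + (83-12)² + (35-206)²]
d = √[4 + 5041 + 29241]
d = √34286
d ≈ 185.16


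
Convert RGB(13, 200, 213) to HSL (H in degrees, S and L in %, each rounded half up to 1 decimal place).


Normalize: R'=13/255≈0.0510, G'=200/255≈0.7843, B'=213/255≈0.8353
Max=213/255, Min=13/255, Δ=Max-Min=200/255
L = (Max+Min)/2 = (213+13)/510 = 226/510 = 0.44313… → L = 44.3%
L ≤ 0.5 → S = Δ/(Max+Min) = 200/(213+13) = 200/226 = 0.88495… → S = 88.5%
(the 1/255 factors cancel in S and H, so raw channel differences can be used)
Max is B' → H = 60 × ((R-G)/Δ + 4) = 60 × ((13-200)/200 + 4)
  -187/200 + 4 = -0.935 + 4 = 3.065
  H = 60 × 3.065 = 183.9° → H = 183.9°
= HSL(183.9°, 88.5%, 44.3%)


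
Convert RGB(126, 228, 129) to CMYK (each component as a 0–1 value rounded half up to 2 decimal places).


R'=126/255≈0.4941, G'=228/255≈0.8941, B'=129/255≈0.5059
K = 1 - max(R',G',B') = 1 - 228/255 = 27/255 = 0.10588… → 0.11
(1-R'-K)/(1-K) simplifies to (max-R)/max with max = 228:
C = (228-126)/228 = 102/228 = 0.44736… → 0.45
M = (228-228)/228 = 0/228 = 0 → 0.00
Y = (228-129)/228 = 99/228 = 0.43421… → 0.43
= CMYK(0.45, 0.00, 0.43, 0.11)


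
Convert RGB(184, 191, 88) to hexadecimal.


R = 184 → B8 (hex)
G = 191 → BF (hex)
B = 88 → 58 (hex)
Hex = #B8BF58


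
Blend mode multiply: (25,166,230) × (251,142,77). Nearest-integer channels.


Multiply: C = A×B/255, rounded to nearest integer
R: 25×251/255 = 6275/255 ≈ 24.608 → 25
G: 166×142/255 = 23572/255 ≈ 92.439 → 92
B: 230×77/255 = 17710/255 ≈ 69.451 → 69
= RGB(25, 92, 69)


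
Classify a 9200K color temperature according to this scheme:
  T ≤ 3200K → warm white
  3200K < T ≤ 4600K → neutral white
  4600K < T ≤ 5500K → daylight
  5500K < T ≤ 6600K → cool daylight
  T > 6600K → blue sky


Temperature: 9200K
9200K > 6600K → blue sky
Classification: blue sky


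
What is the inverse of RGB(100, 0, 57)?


Invert: (255-R, 255-G, 255-B)
R: 255-100 = 155
G: 255-0 = 255
B: 255-57 = 198
= RGB(155, 255, 198)


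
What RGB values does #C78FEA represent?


C7 → 199 (R)
8F → 143 (G)
EA → 234 (B)
= RGB(199, 143, 234)


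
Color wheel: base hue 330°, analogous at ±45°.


Base hue: 330°
Left analog: (330 - 45) mod 360 = 285°
Right analog: (330 + 45) mod 360 = 15°
Analogous hues = 285° and 15°


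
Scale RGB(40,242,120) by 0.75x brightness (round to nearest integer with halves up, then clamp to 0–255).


Multiply each channel by 0.75, round half up, clamp to [0, 255]
R: 40×0.75 = 30
G: 242×0.75 = 181.5 → round → 182
B: 120×0.75 = 90
= RGB(30, 182, 90)


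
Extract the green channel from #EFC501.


Color: #EFC501
R = EF = 239
G = C5 = 197
B = 01 = 1
Green = 197


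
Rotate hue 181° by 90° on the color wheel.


New hue = (H + rotation) mod 360
New hue = (181 + 90) mod 360
= 271 mod 360
= 271°


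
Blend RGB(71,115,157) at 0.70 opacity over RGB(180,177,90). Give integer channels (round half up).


C = α×F + (1-α)×B, with 1-α = 0.30
R: 0.70×71 + 0.30×180 = 49.70 + 54.00 = 103.70 → 104
G: 0.70×115 + 0.30×177 = 80.50 + 53.10 = 133.60 → 134
B: 0.70×157 + 0.30×90 = 109.90 + 27.00 = 136.90 → 137
= RGB(104, 134, 137)


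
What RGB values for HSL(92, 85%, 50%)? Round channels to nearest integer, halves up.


H=92°, S=0.85, L=0.50
C = (1-|2L-1|)×S = (1-|0.00|)×0.85 = 0.85
H' = H/60 = 92/60 ≈ 1.5333; X = C×(1-|H' mod 2 - 1|) ≈ 0.3967
m = L - C/2 = 0.50 - 0.425 = 0.075
Sector ⌊H'⌋ = 1 → (R',G',B') = (≈0.3967, 0.85, 0.0)
RGB = ((R'+m)×255, (G'+m)×255, (B'+m)×255) = (120.275, 235.875, 19.125)
Round half up → RGB(120, 236, 19)


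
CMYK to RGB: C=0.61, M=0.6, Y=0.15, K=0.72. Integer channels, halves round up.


R = 255 × (1-C) × (1-K) = 255 × 0.39 × 0.28 = 27.846 → 28
G = 255 × (1-M) × (1-K) = 255 × 0.40 × 0.28 = 28.56 → 29
B = 255 × (1-Y) × (1-K) = 255 × 0.85 × 0.28 = 60.69 → 61
= RGB(28, 29, 61)


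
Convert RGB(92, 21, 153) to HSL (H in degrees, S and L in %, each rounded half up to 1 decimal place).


Normalize: R'=92/255≈0.3608, G'=21/255≈0.0824, B'=153/255≈0.6000
Max=153/255, Min=21/255, Δ=Max-Min=132/255
L = (Max+Min)/2 = (153+21)/510 = 174/510 = 0.34117… → L = 34.1%
L ≤ 0.5 → S = Δ/(Max+Min) = 132/(153+21) = 132/174 = 0.75862… → S = 75.9%
(the 1/255 factors cancel in S and H, so raw channel differences can be used)
Max is B' → H = 60 × ((R-G)/Δ + 4) = 60 × ((92-21)/132 + 4)
  71/132 + 4 = 0.5378… + 4 = 4.5378…
  H = 60 × 4.5378… = 272.272…° → H = 272.3°
= HSL(272.3°, 75.9%, 34.1%)


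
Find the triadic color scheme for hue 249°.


Triadic: equally spaced at 120° intervals
H1 = 249°
H2 = (249 + 120) mod 360 = 9°
H3 = (249 + 240) mod 360 = 129°
Triadic = 249°, 9°, 129°


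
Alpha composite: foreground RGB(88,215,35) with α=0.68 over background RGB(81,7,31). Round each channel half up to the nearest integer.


C = α×F + (1-α)×B, with 1-α = 0.32
R: 0.68×88 + 0.32×81 = 59.84 + 25.92 = 85.76 → 86
G: 0.68×215 + 0.32×7 = 146.20 + 2.24 = 148.44 → 148
B: 0.68×35 + 0.32×31 = 23.80 + 9.92 = 33.72 → 34
= RGB(86, 148, 34)


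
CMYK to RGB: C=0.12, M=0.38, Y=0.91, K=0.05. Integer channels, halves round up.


R = 255 × (1-C) × (1-K) = 255 × 0.88 × 0.95 = 213.18 → 213
G = 255 × (1-M) × (1-K) = 255 × 0.62 × 0.95 = 150.195 → 150
B = 255 × (1-Y) × (1-K) = 255 × 0.09 × 0.95 = 21.8025 → 22
= RGB(213, 150, 22)


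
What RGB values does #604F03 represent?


60 → 96 (R)
4F → 79 (G)
03 → 3 (B)
= RGB(96, 79, 3)


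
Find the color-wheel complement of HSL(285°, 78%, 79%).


Complement = opposite side of color wheel = hue + 180°
H' = (285 + 180) mod 360 = 105°
S and L unchanged.
= HSL(105°, 78%, 79%)


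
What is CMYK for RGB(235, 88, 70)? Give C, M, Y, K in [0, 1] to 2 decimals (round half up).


R'=235/255≈0.9216, G'=88/255≈0.3451, B'=70/255≈0.2745
K = 1 - max(R',G',B') = 1 - 235/255 = 20/255 = 0.07843… → 0.08
(1-R'-K)/(1-K) simplifies to (max-R)/max with max = 235:
C = (235-235)/235 = 0/235 = 0 → 0.00
M = (235-88)/235 = 147/235 = 0.62553… → 0.63
Y = (235-70)/235 = 165/235 = 0.70212… → 0.70
= CMYK(0.00, 0.63, 0.70, 0.08)


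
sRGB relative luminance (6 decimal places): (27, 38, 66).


Linearize each channel (sRGB transfer function): c = v/255; c_lin = c/12.92 if c ≤ 0.04045, else ((c+0.055)/1.055)^2.4
  R: 27/255 ≈ 0.105882 > 0.04045 → ((0.105882+0.055)/1.055)^2.4 ≈ 0.010960
  G: 38/255 ≈ 0.149020 > 0.04045 → ((0.149020+0.055)/1.055)^2.4 ≈ 0.019382
  B: 66/255 ≈ 0.258824 > 0.04045 → ((0.258824+0.055)/1.055)^2.4 ≈ 0.054480
R_lin = 0.010960, G_lin = 0.019382, B_lin = 0.054480
L = 0.2126×R + 0.7152×G + 0.0722×B
L = 0.2126×0.010960 + 0.7152×0.019382 + 0.0722×0.054480
L ≈ 0.020126


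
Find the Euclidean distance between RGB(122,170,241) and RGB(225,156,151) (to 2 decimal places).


d = √[(R₁-R₂)² + (G₁-G₂)² + (B₁-B₂)²]
d = √[(122-225)² + (170-156)² + (241-151)²]
d = √[10609 + 196 + 8100]
d = √18905
d ≈ 137.50


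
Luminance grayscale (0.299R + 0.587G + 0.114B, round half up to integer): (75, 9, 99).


Gray = 0.299×R + 0.587×G + 0.114×B
Gray = 0.299×75 + 0.587×9 + 0.114×99
Gray = 22.425 + 5.283 + 11.286
Gray = 38.994 → round half up → 39
Gray = 39


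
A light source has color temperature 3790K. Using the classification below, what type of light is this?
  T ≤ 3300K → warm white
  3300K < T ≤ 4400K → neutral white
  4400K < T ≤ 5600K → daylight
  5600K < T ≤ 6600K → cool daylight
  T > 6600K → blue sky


Temperature: 3790K
3300K < 3790K ≤ 4400K → neutral white
Classification: neutral white


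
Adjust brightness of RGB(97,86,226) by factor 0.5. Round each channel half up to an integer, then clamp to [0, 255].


Multiply each channel by 0.5, round half up, clamp to [0, 255]
R: 97×0.5 = 48.5 → round → 49
G: 86×0.5 = 43
B: 226×0.5 = 113
= RGB(49, 43, 113)


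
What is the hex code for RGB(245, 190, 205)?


R = 245 → F5 (hex)
G = 190 → BE (hex)
B = 205 → CD (hex)
Hex = #F5BECD


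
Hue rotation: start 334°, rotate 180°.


New hue = (H + rotation) mod 360
New hue = (334 + 180) mod 360
= 514 mod 360
= 154°


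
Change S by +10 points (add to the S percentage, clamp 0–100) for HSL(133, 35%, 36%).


Original S = 35%
Adjustment = +10 percentage points
New S = 35 + (10) = 45
Clamp to [0, 100] → 45
= HSL(133°, 45%, 36%)


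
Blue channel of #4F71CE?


Color: #4F71CE
R = 4F = 79
G = 71 = 113
B = CE = 206
Blue = 206


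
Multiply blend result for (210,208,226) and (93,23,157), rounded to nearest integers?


Multiply: C = A×B/255, rounded to nearest integer
R: 210×93/255 = 19530/255 ≈ 76.588 → 77
G: 208×23/255 = 4784/255 ≈ 18.761 → 19
B: 226×157/255 = 35482/255 ≈ 139.145 → 139
= RGB(77, 19, 139)


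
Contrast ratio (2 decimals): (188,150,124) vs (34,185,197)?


Linearize each sRGB channel c=v/255: c/12.92 if c ≤ 0.04045 else ((c+0.055)/1.055)^2.4
L = 0.2126×R_lin + 0.7152×G_lin + 0.0722×B_lin
Color 1 (188,150,124):
  R=188: 188/255≈0.7373 > 0.04045 → ((0.7373+0.055)/1.055)^2.4 ≈ 0.50289
  G=150: 150/255≈0.5882 > 0.04045 → ((0.5882+0.055)/1.055)^2.4 ≈ 0.30499
  B=124: 124/255≈0.4863 > 0.04045 → ((0.4863+0.055)/1.055)^2.4 ≈ 0.20156
  L1 = 0.2126×0.50289 + 0.7152×0.30499 + 0.0722×0.20156 ≈ 0.33959
Color 2 (34,185,197):
  R=34: 34/255≈0.1333 > 0.04045 → ((0.1333+0.055)/1.055)^2.4 ≈ 0.01600
  G=185: 185/255≈0.7255 > 0.04045 → ((0.7255+0.055)/1.055)^2.4 ≈ 0.48515
  B=197: 197/255≈0.7725 > 0.04045 → ((0.7725+0.055)/1.055)^2.4 ≈ 0.55834
  L2 = 0.2126×0.01600 + 0.7152×0.48515 + 0.0722×0.55834 ≈ 0.39069
Lighter = 0.39069, Darker = 0.33959
Ratio = (L_lighter + 0.05) / (L_darker + 0.05)
Ratio = (0.39069 + 0.05) / (0.33959 + 0.05) = 0.44069 / 0.38959 ≈ 1.1312
Ratio ≈ 1.13:1


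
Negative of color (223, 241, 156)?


Invert: (255-R, 255-G, 255-B)
R: 255-223 = 32
G: 255-241 = 14
B: 255-156 = 99
= RGB(32, 14, 99)


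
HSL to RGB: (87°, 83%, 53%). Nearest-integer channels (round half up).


H=87°, S=0.83, L=0.53
C = (1-|2L-1|)×S = (1-|0.06|)×0.83 = 0.7802
H' = H/60 = 87/60 ≈ 1.4500; X = C×(1-|H' mod 2 - 1|) = 0.42911
m = L - C/2 = 0.53 - 0.3901 = 0.1399
Sector ⌊H'⌋ = 1 → (R',G',B') = (0.42911, 0.7802, 0.0)
RGB = ((R'+m)×255, (G'+m)×255, (B'+m)×255) = (145.09755, 234.6255, 35.6745)
Round half up → RGB(145, 235, 36)


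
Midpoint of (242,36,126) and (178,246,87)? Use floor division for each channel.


Midpoint: each channel = ⌊(C₁+C₂)/2⌋
R: ⌊(242+178)/2⌋ = 210
G: ⌊(36+246)/2⌋ = 141
B: ⌊(126+87)/2⌋ = 106
= RGB(210, 141, 106)


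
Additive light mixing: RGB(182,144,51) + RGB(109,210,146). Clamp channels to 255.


Additive: each channel = min(255, C₁+C₂)
R: 182+109 = 291 → 255
G: 144+210 = 354 → 255
B: 51+146 = 197 → 197
= RGB(255, 255, 197)


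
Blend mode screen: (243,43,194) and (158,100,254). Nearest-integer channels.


Screen: C = 255 - (255-A)×(255-B)/255, rounded to nearest integer
R: 255 - (255-243)×(255-158)/255 = 255 - 1164/255 ≈ 255 - 4.565 = 250.435 → 250
G: 255 - (255-43)×(255-100)/255 = 255 - 32860/255 ≈ 255 - 128.863 = 126.137 → 126
B: 255 - (255-194)×(255-254)/255 = 255 - 61/255 ≈ 255 - 0.239 = 254.761 → 255
= RGB(250, 126, 255)


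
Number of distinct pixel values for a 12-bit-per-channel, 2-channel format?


Total bits = 12 bits/channel × 2 channels = 24 bits
Distinct pixel values = 2^24
= 16,777,216 pixel values


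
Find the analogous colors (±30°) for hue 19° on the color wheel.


Base hue: 19°
Left analog: (19 - 30) mod 360 = 349°
Right analog: (19 + 30) mod 360 = 49°
Analogous hues = 349° and 49°


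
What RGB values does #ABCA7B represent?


AB → 171 (R)
CA → 202 (G)
7B → 123 (B)
= RGB(171, 202, 123)


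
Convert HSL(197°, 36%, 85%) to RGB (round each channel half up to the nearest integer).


H=197°, S=0.36, L=0.85
C = (1-|2L-1|)×S = (1-|0.70|)×0.36 = 0.108
H' = H/60 = 197/60 ≈ 3.2833; X = C×(1-|H' mod 2 - 1|) = 0.0774
m = L - C/2 = 0.85 - 0.054 = 0.796
Sector ⌊H'⌋ = 3 → (R',G',B') = (0.0, 0.0774, 0.108)
RGB = ((R'+m)×255, (G'+m)×255, (B'+m)×255) = (202.98, 222.717, 230.52)
Round half up → RGB(203, 223, 231)


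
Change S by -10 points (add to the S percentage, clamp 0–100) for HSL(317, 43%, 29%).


Original S = 43%
Adjustment = -10 percentage points
New S = 43 + (-10) = 33
Clamp to [0, 100] → 33
= HSL(317°, 33%, 29%)
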